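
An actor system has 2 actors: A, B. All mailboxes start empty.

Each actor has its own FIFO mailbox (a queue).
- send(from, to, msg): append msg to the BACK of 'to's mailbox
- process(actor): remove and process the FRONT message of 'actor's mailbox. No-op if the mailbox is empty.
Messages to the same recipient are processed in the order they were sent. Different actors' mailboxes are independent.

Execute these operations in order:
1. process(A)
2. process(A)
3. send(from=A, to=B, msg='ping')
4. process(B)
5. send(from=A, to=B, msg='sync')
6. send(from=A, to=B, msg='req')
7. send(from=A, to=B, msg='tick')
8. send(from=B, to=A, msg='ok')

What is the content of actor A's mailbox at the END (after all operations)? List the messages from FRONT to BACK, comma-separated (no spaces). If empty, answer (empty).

After 1 (process(A)): A:[] B:[]
After 2 (process(A)): A:[] B:[]
After 3 (send(from=A, to=B, msg='ping')): A:[] B:[ping]
After 4 (process(B)): A:[] B:[]
After 5 (send(from=A, to=B, msg='sync')): A:[] B:[sync]
After 6 (send(from=A, to=B, msg='req')): A:[] B:[sync,req]
After 7 (send(from=A, to=B, msg='tick')): A:[] B:[sync,req,tick]
After 8 (send(from=B, to=A, msg='ok')): A:[ok] B:[sync,req,tick]

Answer: ok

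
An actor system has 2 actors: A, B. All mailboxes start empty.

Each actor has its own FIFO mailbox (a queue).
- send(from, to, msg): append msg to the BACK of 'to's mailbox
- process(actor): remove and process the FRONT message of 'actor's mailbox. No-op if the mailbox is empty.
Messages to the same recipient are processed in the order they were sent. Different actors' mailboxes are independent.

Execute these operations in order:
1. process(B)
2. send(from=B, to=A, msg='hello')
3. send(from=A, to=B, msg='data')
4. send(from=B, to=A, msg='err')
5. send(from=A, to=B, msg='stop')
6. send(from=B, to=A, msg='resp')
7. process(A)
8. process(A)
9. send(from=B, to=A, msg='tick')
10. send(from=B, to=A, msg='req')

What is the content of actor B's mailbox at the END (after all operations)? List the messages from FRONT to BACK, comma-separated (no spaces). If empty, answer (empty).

Answer: data,stop

Derivation:
After 1 (process(B)): A:[] B:[]
After 2 (send(from=B, to=A, msg='hello')): A:[hello] B:[]
After 3 (send(from=A, to=B, msg='data')): A:[hello] B:[data]
After 4 (send(from=B, to=A, msg='err')): A:[hello,err] B:[data]
After 5 (send(from=A, to=B, msg='stop')): A:[hello,err] B:[data,stop]
After 6 (send(from=B, to=A, msg='resp')): A:[hello,err,resp] B:[data,stop]
After 7 (process(A)): A:[err,resp] B:[data,stop]
After 8 (process(A)): A:[resp] B:[data,stop]
After 9 (send(from=B, to=A, msg='tick')): A:[resp,tick] B:[data,stop]
After 10 (send(from=B, to=A, msg='req')): A:[resp,tick,req] B:[data,stop]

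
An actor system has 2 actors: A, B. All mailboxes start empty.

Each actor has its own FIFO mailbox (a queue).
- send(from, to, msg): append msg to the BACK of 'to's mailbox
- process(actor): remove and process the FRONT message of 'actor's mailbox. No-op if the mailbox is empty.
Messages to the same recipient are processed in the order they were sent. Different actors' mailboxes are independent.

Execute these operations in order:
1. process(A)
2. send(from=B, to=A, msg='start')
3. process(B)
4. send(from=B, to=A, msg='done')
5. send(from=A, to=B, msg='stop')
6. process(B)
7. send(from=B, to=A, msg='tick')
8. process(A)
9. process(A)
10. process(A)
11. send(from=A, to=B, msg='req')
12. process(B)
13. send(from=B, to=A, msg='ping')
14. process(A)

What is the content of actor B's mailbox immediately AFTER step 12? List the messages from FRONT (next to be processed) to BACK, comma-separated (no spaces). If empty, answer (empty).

After 1 (process(A)): A:[] B:[]
After 2 (send(from=B, to=A, msg='start')): A:[start] B:[]
After 3 (process(B)): A:[start] B:[]
After 4 (send(from=B, to=A, msg='done')): A:[start,done] B:[]
After 5 (send(from=A, to=B, msg='stop')): A:[start,done] B:[stop]
After 6 (process(B)): A:[start,done] B:[]
After 7 (send(from=B, to=A, msg='tick')): A:[start,done,tick] B:[]
After 8 (process(A)): A:[done,tick] B:[]
After 9 (process(A)): A:[tick] B:[]
After 10 (process(A)): A:[] B:[]
After 11 (send(from=A, to=B, msg='req')): A:[] B:[req]
After 12 (process(B)): A:[] B:[]

(empty)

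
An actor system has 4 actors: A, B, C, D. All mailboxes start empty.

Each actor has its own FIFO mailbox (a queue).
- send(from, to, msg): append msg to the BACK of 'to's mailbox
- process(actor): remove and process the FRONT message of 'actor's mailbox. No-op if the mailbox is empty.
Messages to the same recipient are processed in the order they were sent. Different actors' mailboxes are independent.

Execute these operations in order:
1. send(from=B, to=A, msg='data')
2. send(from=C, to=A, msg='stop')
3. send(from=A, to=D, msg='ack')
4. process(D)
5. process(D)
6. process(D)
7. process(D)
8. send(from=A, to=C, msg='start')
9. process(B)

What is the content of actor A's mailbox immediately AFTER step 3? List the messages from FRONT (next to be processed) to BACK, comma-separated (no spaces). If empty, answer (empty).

After 1 (send(from=B, to=A, msg='data')): A:[data] B:[] C:[] D:[]
After 2 (send(from=C, to=A, msg='stop')): A:[data,stop] B:[] C:[] D:[]
After 3 (send(from=A, to=D, msg='ack')): A:[data,stop] B:[] C:[] D:[ack]

data,stop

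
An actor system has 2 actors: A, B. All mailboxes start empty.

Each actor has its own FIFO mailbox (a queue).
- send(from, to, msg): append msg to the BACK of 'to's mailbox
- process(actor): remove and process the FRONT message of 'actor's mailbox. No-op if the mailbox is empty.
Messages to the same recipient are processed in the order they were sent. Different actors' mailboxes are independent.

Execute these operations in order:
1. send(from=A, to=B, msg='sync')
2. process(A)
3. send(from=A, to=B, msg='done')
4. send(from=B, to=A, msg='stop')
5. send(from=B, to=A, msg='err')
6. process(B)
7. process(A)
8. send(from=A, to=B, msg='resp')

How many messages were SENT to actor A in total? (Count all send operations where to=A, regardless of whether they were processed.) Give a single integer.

Answer: 2

Derivation:
After 1 (send(from=A, to=B, msg='sync')): A:[] B:[sync]
After 2 (process(A)): A:[] B:[sync]
After 3 (send(from=A, to=B, msg='done')): A:[] B:[sync,done]
After 4 (send(from=B, to=A, msg='stop')): A:[stop] B:[sync,done]
After 5 (send(from=B, to=A, msg='err')): A:[stop,err] B:[sync,done]
After 6 (process(B)): A:[stop,err] B:[done]
After 7 (process(A)): A:[err] B:[done]
After 8 (send(from=A, to=B, msg='resp')): A:[err] B:[done,resp]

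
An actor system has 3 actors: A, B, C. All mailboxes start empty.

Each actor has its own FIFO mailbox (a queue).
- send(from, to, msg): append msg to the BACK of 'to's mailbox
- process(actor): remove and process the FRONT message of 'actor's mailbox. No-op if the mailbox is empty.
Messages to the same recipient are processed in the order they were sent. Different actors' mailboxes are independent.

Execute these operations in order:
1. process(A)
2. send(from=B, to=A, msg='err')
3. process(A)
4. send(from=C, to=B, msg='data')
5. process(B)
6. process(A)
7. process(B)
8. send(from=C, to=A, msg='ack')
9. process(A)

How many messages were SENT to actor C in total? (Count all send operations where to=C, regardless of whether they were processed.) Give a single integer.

After 1 (process(A)): A:[] B:[] C:[]
After 2 (send(from=B, to=A, msg='err')): A:[err] B:[] C:[]
After 3 (process(A)): A:[] B:[] C:[]
After 4 (send(from=C, to=B, msg='data')): A:[] B:[data] C:[]
After 5 (process(B)): A:[] B:[] C:[]
After 6 (process(A)): A:[] B:[] C:[]
After 7 (process(B)): A:[] B:[] C:[]
After 8 (send(from=C, to=A, msg='ack')): A:[ack] B:[] C:[]
After 9 (process(A)): A:[] B:[] C:[]

Answer: 0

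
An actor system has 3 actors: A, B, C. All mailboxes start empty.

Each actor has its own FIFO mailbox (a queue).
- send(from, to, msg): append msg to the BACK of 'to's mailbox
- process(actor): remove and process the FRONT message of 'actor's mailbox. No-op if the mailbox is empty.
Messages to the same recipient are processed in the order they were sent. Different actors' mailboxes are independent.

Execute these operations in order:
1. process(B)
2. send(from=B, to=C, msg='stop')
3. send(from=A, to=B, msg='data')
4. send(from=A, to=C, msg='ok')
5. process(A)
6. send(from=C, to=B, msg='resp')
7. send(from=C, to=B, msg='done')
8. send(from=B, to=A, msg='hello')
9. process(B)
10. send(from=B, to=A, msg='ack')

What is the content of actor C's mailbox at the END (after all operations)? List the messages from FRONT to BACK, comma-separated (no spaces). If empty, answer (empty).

Answer: stop,ok

Derivation:
After 1 (process(B)): A:[] B:[] C:[]
After 2 (send(from=B, to=C, msg='stop')): A:[] B:[] C:[stop]
After 3 (send(from=A, to=B, msg='data')): A:[] B:[data] C:[stop]
After 4 (send(from=A, to=C, msg='ok')): A:[] B:[data] C:[stop,ok]
After 5 (process(A)): A:[] B:[data] C:[stop,ok]
After 6 (send(from=C, to=B, msg='resp')): A:[] B:[data,resp] C:[stop,ok]
After 7 (send(from=C, to=B, msg='done')): A:[] B:[data,resp,done] C:[stop,ok]
After 8 (send(from=B, to=A, msg='hello')): A:[hello] B:[data,resp,done] C:[stop,ok]
After 9 (process(B)): A:[hello] B:[resp,done] C:[stop,ok]
After 10 (send(from=B, to=A, msg='ack')): A:[hello,ack] B:[resp,done] C:[stop,ok]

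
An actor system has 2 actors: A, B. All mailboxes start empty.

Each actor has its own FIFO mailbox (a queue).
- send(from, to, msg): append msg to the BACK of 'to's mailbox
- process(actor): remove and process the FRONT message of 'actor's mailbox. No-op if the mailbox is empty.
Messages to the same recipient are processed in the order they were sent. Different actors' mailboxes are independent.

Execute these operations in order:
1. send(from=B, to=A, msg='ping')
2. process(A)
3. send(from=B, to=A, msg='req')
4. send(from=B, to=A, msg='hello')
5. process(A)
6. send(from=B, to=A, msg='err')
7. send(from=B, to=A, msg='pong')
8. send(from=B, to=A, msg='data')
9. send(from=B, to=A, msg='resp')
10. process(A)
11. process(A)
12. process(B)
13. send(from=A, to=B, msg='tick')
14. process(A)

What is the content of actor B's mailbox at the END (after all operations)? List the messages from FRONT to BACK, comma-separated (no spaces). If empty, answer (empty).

After 1 (send(from=B, to=A, msg='ping')): A:[ping] B:[]
After 2 (process(A)): A:[] B:[]
After 3 (send(from=B, to=A, msg='req')): A:[req] B:[]
After 4 (send(from=B, to=A, msg='hello')): A:[req,hello] B:[]
After 5 (process(A)): A:[hello] B:[]
After 6 (send(from=B, to=A, msg='err')): A:[hello,err] B:[]
After 7 (send(from=B, to=A, msg='pong')): A:[hello,err,pong] B:[]
After 8 (send(from=B, to=A, msg='data')): A:[hello,err,pong,data] B:[]
After 9 (send(from=B, to=A, msg='resp')): A:[hello,err,pong,data,resp] B:[]
After 10 (process(A)): A:[err,pong,data,resp] B:[]
After 11 (process(A)): A:[pong,data,resp] B:[]
After 12 (process(B)): A:[pong,data,resp] B:[]
After 13 (send(from=A, to=B, msg='tick')): A:[pong,data,resp] B:[tick]
After 14 (process(A)): A:[data,resp] B:[tick]

Answer: tick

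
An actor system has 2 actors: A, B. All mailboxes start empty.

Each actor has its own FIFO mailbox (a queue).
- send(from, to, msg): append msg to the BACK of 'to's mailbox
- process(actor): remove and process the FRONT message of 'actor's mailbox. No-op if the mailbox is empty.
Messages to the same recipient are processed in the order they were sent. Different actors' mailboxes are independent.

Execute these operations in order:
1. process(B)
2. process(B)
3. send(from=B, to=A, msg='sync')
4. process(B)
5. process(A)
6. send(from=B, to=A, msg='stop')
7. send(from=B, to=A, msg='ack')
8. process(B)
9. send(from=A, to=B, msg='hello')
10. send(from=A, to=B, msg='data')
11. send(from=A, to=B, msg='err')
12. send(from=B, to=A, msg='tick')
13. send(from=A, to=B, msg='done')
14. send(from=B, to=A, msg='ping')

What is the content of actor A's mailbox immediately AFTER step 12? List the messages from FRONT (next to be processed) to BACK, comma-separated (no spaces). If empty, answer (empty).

After 1 (process(B)): A:[] B:[]
After 2 (process(B)): A:[] B:[]
After 3 (send(from=B, to=A, msg='sync')): A:[sync] B:[]
After 4 (process(B)): A:[sync] B:[]
After 5 (process(A)): A:[] B:[]
After 6 (send(from=B, to=A, msg='stop')): A:[stop] B:[]
After 7 (send(from=B, to=A, msg='ack')): A:[stop,ack] B:[]
After 8 (process(B)): A:[stop,ack] B:[]
After 9 (send(from=A, to=B, msg='hello')): A:[stop,ack] B:[hello]
After 10 (send(from=A, to=B, msg='data')): A:[stop,ack] B:[hello,data]
After 11 (send(from=A, to=B, msg='err')): A:[stop,ack] B:[hello,data,err]
After 12 (send(from=B, to=A, msg='tick')): A:[stop,ack,tick] B:[hello,data,err]

stop,ack,tick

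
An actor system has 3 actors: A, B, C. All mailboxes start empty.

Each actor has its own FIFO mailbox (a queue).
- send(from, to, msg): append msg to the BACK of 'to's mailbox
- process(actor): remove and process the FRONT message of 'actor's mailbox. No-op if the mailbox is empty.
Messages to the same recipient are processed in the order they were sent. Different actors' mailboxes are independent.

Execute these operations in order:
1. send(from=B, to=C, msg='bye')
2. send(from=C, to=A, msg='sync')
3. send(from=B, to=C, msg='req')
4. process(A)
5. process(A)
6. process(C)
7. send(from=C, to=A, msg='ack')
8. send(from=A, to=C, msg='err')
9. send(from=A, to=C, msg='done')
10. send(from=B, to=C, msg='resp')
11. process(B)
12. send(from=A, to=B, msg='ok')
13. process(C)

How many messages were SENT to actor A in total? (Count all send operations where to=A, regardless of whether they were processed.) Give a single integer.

Answer: 2

Derivation:
After 1 (send(from=B, to=C, msg='bye')): A:[] B:[] C:[bye]
After 2 (send(from=C, to=A, msg='sync')): A:[sync] B:[] C:[bye]
After 3 (send(from=B, to=C, msg='req')): A:[sync] B:[] C:[bye,req]
After 4 (process(A)): A:[] B:[] C:[bye,req]
After 5 (process(A)): A:[] B:[] C:[bye,req]
After 6 (process(C)): A:[] B:[] C:[req]
After 7 (send(from=C, to=A, msg='ack')): A:[ack] B:[] C:[req]
After 8 (send(from=A, to=C, msg='err')): A:[ack] B:[] C:[req,err]
After 9 (send(from=A, to=C, msg='done')): A:[ack] B:[] C:[req,err,done]
After 10 (send(from=B, to=C, msg='resp')): A:[ack] B:[] C:[req,err,done,resp]
After 11 (process(B)): A:[ack] B:[] C:[req,err,done,resp]
After 12 (send(from=A, to=B, msg='ok')): A:[ack] B:[ok] C:[req,err,done,resp]
After 13 (process(C)): A:[ack] B:[ok] C:[err,done,resp]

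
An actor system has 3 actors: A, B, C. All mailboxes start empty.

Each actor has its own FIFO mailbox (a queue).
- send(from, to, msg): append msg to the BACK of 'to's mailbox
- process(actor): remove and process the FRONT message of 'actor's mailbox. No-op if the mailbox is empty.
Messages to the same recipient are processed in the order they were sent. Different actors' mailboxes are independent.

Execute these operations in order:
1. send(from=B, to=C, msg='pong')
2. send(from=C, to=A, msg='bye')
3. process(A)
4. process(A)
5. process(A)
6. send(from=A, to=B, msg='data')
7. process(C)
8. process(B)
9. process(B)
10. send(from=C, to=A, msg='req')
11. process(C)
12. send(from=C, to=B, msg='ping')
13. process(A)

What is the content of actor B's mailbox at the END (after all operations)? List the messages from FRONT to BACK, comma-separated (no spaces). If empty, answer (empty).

After 1 (send(from=B, to=C, msg='pong')): A:[] B:[] C:[pong]
After 2 (send(from=C, to=A, msg='bye')): A:[bye] B:[] C:[pong]
After 3 (process(A)): A:[] B:[] C:[pong]
After 4 (process(A)): A:[] B:[] C:[pong]
After 5 (process(A)): A:[] B:[] C:[pong]
After 6 (send(from=A, to=B, msg='data')): A:[] B:[data] C:[pong]
After 7 (process(C)): A:[] B:[data] C:[]
After 8 (process(B)): A:[] B:[] C:[]
After 9 (process(B)): A:[] B:[] C:[]
After 10 (send(from=C, to=A, msg='req')): A:[req] B:[] C:[]
After 11 (process(C)): A:[req] B:[] C:[]
After 12 (send(from=C, to=B, msg='ping')): A:[req] B:[ping] C:[]
After 13 (process(A)): A:[] B:[ping] C:[]

Answer: ping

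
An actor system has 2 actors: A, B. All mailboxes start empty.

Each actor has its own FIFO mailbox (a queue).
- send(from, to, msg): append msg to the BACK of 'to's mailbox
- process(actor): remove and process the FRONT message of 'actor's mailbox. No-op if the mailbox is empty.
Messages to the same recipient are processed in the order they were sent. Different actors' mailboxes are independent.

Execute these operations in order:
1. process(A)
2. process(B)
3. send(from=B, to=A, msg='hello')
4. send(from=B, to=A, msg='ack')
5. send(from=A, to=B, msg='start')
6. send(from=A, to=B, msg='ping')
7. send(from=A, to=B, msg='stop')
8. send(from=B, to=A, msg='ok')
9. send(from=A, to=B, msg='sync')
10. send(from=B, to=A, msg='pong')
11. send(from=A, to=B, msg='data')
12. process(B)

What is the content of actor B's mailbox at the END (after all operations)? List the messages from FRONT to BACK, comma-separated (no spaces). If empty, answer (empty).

Answer: ping,stop,sync,data

Derivation:
After 1 (process(A)): A:[] B:[]
After 2 (process(B)): A:[] B:[]
After 3 (send(from=B, to=A, msg='hello')): A:[hello] B:[]
After 4 (send(from=B, to=A, msg='ack')): A:[hello,ack] B:[]
After 5 (send(from=A, to=B, msg='start')): A:[hello,ack] B:[start]
After 6 (send(from=A, to=B, msg='ping')): A:[hello,ack] B:[start,ping]
After 7 (send(from=A, to=B, msg='stop')): A:[hello,ack] B:[start,ping,stop]
After 8 (send(from=B, to=A, msg='ok')): A:[hello,ack,ok] B:[start,ping,stop]
After 9 (send(from=A, to=B, msg='sync')): A:[hello,ack,ok] B:[start,ping,stop,sync]
After 10 (send(from=B, to=A, msg='pong')): A:[hello,ack,ok,pong] B:[start,ping,stop,sync]
After 11 (send(from=A, to=B, msg='data')): A:[hello,ack,ok,pong] B:[start,ping,stop,sync,data]
After 12 (process(B)): A:[hello,ack,ok,pong] B:[ping,stop,sync,data]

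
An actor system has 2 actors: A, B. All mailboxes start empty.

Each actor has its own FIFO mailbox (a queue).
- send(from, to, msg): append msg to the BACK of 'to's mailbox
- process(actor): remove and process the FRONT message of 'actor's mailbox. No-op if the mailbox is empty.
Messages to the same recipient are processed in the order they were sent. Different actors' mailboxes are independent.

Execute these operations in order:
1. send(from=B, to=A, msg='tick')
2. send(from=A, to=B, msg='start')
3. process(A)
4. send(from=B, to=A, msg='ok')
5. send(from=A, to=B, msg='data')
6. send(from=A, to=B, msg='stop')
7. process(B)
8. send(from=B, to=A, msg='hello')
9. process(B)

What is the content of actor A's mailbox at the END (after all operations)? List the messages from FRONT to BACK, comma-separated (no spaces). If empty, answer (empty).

After 1 (send(from=B, to=A, msg='tick')): A:[tick] B:[]
After 2 (send(from=A, to=B, msg='start')): A:[tick] B:[start]
After 3 (process(A)): A:[] B:[start]
After 4 (send(from=B, to=A, msg='ok')): A:[ok] B:[start]
After 5 (send(from=A, to=B, msg='data')): A:[ok] B:[start,data]
After 6 (send(from=A, to=B, msg='stop')): A:[ok] B:[start,data,stop]
After 7 (process(B)): A:[ok] B:[data,stop]
After 8 (send(from=B, to=A, msg='hello')): A:[ok,hello] B:[data,stop]
After 9 (process(B)): A:[ok,hello] B:[stop]

Answer: ok,hello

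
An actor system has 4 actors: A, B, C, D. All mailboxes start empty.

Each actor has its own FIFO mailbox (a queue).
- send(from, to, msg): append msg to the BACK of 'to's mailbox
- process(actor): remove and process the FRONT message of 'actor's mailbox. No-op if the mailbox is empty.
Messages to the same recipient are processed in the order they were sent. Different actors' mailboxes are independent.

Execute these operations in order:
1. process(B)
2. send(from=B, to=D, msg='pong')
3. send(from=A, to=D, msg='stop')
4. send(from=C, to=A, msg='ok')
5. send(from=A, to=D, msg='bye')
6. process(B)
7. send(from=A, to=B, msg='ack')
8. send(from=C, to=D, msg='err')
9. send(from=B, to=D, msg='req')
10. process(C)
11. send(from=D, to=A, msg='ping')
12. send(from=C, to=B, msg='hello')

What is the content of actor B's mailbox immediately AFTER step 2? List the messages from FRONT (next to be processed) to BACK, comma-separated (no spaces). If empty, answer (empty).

After 1 (process(B)): A:[] B:[] C:[] D:[]
After 2 (send(from=B, to=D, msg='pong')): A:[] B:[] C:[] D:[pong]

(empty)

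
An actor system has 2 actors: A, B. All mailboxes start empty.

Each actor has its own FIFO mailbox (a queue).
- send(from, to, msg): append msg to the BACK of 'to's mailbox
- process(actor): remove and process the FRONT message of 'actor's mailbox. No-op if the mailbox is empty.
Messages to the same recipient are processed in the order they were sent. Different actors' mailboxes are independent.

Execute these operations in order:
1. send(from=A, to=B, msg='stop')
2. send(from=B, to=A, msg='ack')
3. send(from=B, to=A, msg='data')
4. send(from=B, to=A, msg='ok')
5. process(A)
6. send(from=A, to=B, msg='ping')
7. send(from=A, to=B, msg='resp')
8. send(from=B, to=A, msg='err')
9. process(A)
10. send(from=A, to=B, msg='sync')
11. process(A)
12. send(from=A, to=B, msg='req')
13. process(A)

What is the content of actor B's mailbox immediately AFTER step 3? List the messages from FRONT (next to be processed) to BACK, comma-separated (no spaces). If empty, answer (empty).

After 1 (send(from=A, to=B, msg='stop')): A:[] B:[stop]
After 2 (send(from=B, to=A, msg='ack')): A:[ack] B:[stop]
After 3 (send(from=B, to=A, msg='data')): A:[ack,data] B:[stop]

stop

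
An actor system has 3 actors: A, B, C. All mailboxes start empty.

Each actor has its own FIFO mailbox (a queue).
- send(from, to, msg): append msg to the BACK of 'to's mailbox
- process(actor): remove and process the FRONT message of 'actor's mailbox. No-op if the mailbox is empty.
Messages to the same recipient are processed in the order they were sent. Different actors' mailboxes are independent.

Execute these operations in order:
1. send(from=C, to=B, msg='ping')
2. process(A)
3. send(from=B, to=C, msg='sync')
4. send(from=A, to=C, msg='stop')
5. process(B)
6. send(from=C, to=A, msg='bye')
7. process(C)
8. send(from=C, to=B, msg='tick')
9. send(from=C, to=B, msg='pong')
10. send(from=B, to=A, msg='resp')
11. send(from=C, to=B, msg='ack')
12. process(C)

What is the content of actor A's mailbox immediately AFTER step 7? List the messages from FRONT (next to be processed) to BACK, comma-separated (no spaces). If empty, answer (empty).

After 1 (send(from=C, to=B, msg='ping')): A:[] B:[ping] C:[]
After 2 (process(A)): A:[] B:[ping] C:[]
After 3 (send(from=B, to=C, msg='sync')): A:[] B:[ping] C:[sync]
After 4 (send(from=A, to=C, msg='stop')): A:[] B:[ping] C:[sync,stop]
After 5 (process(B)): A:[] B:[] C:[sync,stop]
After 6 (send(from=C, to=A, msg='bye')): A:[bye] B:[] C:[sync,stop]
After 7 (process(C)): A:[bye] B:[] C:[stop]

bye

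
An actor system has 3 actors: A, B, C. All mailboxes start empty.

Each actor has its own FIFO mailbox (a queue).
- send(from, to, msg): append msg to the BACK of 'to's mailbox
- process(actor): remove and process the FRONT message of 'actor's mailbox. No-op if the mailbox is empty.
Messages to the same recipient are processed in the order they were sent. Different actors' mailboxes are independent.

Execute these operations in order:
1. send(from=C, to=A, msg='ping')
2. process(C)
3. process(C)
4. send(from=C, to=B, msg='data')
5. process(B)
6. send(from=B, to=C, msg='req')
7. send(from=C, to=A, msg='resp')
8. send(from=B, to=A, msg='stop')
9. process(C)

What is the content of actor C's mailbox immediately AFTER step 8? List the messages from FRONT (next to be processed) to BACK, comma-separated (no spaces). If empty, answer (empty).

After 1 (send(from=C, to=A, msg='ping')): A:[ping] B:[] C:[]
After 2 (process(C)): A:[ping] B:[] C:[]
After 3 (process(C)): A:[ping] B:[] C:[]
After 4 (send(from=C, to=B, msg='data')): A:[ping] B:[data] C:[]
After 5 (process(B)): A:[ping] B:[] C:[]
After 6 (send(from=B, to=C, msg='req')): A:[ping] B:[] C:[req]
After 7 (send(from=C, to=A, msg='resp')): A:[ping,resp] B:[] C:[req]
After 8 (send(from=B, to=A, msg='stop')): A:[ping,resp,stop] B:[] C:[req]

req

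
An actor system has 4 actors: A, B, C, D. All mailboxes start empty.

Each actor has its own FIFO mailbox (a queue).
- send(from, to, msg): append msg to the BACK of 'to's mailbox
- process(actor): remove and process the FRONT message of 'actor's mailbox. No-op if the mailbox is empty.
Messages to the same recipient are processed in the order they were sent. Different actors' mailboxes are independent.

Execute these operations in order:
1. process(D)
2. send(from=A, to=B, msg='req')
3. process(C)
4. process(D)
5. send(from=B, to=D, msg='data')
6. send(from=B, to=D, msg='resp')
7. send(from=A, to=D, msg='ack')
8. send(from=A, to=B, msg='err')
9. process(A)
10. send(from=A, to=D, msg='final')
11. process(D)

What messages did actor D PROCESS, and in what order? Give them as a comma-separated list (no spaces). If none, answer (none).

Answer: data

Derivation:
After 1 (process(D)): A:[] B:[] C:[] D:[]
After 2 (send(from=A, to=B, msg='req')): A:[] B:[req] C:[] D:[]
After 3 (process(C)): A:[] B:[req] C:[] D:[]
After 4 (process(D)): A:[] B:[req] C:[] D:[]
After 5 (send(from=B, to=D, msg='data')): A:[] B:[req] C:[] D:[data]
After 6 (send(from=B, to=D, msg='resp')): A:[] B:[req] C:[] D:[data,resp]
After 7 (send(from=A, to=D, msg='ack')): A:[] B:[req] C:[] D:[data,resp,ack]
After 8 (send(from=A, to=B, msg='err')): A:[] B:[req,err] C:[] D:[data,resp,ack]
After 9 (process(A)): A:[] B:[req,err] C:[] D:[data,resp,ack]
After 10 (send(from=A, to=D, msg='final')): A:[] B:[req,err] C:[] D:[data,resp,ack,final]
After 11 (process(D)): A:[] B:[req,err] C:[] D:[resp,ack,final]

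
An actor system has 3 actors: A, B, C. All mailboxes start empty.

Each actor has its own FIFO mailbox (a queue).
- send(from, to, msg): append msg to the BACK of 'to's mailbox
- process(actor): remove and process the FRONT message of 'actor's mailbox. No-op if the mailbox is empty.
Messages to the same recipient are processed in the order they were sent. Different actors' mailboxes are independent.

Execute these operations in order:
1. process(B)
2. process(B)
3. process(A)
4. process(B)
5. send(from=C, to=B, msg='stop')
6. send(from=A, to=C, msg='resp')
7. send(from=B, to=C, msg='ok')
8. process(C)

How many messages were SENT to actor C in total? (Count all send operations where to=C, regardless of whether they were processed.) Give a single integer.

After 1 (process(B)): A:[] B:[] C:[]
After 2 (process(B)): A:[] B:[] C:[]
After 3 (process(A)): A:[] B:[] C:[]
After 4 (process(B)): A:[] B:[] C:[]
After 5 (send(from=C, to=B, msg='stop')): A:[] B:[stop] C:[]
After 6 (send(from=A, to=C, msg='resp')): A:[] B:[stop] C:[resp]
After 7 (send(from=B, to=C, msg='ok')): A:[] B:[stop] C:[resp,ok]
After 8 (process(C)): A:[] B:[stop] C:[ok]

Answer: 2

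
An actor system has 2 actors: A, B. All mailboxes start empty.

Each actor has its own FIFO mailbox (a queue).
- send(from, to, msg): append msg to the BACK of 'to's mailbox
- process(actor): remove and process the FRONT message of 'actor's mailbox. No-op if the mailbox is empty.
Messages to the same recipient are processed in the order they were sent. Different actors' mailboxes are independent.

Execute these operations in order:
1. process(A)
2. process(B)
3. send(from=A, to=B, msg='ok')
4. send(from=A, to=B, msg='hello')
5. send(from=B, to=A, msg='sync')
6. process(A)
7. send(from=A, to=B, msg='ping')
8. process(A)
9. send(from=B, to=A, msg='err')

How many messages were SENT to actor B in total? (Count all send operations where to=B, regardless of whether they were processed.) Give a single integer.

After 1 (process(A)): A:[] B:[]
After 2 (process(B)): A:[] B:[]
After 3 (send(from=A, to=B, msg='ok')): A:[] B:[ok]
After 4 (send(from=A, to=B, msg='hello')): A:[] B:[ok,hello]
After 5 (send(from=B, to=A, msg='sync')): A:[sync] B:[ok,hello]
After 6 (process(A)): A:[] B:[ok,hello]
After 7 (send(from=A, to=B, msg='ping')): A:[] B:[ok,hello,ping]
After 8 (process(A)): A:[] B:[ok,hello,ping]
After 9 (send(from=B, to=A, msg='err')): A:[err] B:[ok,hello,ping]

Answer: 3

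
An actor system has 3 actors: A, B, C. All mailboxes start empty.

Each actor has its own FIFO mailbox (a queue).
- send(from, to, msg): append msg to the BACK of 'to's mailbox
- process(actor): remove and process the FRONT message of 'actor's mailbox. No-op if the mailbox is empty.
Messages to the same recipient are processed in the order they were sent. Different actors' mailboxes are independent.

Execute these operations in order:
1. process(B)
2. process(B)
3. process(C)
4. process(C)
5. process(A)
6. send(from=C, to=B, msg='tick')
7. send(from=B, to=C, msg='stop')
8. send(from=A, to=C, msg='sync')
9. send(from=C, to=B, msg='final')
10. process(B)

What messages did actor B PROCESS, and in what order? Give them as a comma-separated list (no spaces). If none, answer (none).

Answer: tick

Derivation:
After 1 (process(B)): A:[] B:[] C:[]
After 2 (process(B)): A:[] B:[] C:[]
After 3 (process(C)): A:[] B:[] C:[]
After 4 (process(C)): A:[] B:[] C:[]
After 5 (process(A)): A:[] B:[] C:[]
After 6 (send(from=C, to=B, msg='tick')): A:[] B:[tick] C:[]
After 7 (send(from=B, to=C, msg='stop')): A:[] B:[tick] C:[stop]
After 8 (send(from=A, to=C, msg='sync')): A:[] B:[tick] C:[stop,sync]
After 9 (send(from=C, to=B, msg='final')): A:[] B:[tick,final] C:[stop,sync]
After 10 (process(B)): A:[] B:[final] C:[stop,sync]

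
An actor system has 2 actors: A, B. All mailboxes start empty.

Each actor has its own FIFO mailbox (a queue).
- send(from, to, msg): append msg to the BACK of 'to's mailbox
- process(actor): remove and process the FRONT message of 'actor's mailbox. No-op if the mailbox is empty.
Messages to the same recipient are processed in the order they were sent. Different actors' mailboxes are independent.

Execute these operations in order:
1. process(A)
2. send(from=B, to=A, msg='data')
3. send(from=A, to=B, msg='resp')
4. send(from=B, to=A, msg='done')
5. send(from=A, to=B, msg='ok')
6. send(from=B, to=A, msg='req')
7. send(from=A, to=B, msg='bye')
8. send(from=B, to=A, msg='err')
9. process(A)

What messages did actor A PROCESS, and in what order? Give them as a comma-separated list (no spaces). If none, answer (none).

After 1 (process(A)): A:[] B:[]
After 2 (send(from=B, to=A, msg='data')): A:[data] B:[]
After 3 (send(from=A, to=B, msg='resp')): A:[data] B:[resp]
After 4 (send(from=B, to=A, msg='done')): A:[data,done] B:[resp]
After 5 (send(from=A, to=B, msg='ok')): A:[data,done] B:[resp,ok]
After 6 (send(from=B, to=A, msg='req')): A:[data,done,req] B:[resp,ok]
After 7 (send(from=A, to=B, msg='bye')): A:[data,done,req] B:[resp,ok,bye]
After 8 (send(from=B, to=A, msg='err')): A:[data,done,req,err] B:[resp,ok,bye]
After 9 (process(A)): A:[done,req,err] B:[resp,ok,bye]

Answer: data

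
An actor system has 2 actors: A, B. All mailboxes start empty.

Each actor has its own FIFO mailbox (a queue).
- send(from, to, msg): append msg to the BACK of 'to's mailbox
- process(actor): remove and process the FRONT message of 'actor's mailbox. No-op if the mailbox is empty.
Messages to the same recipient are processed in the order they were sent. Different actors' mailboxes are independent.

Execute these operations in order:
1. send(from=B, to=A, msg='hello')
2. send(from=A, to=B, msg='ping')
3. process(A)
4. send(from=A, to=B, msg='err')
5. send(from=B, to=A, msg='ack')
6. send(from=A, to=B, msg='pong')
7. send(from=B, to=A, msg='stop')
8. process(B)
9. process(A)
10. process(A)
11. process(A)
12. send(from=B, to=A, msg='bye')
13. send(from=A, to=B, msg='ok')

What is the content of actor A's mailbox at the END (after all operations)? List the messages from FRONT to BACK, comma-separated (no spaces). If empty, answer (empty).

After 1 (send(from=B, to=A, msg='hello')): A:[hello] B:[]
After 2 (send(from=A, to=B, msg='ping')): A:[hello] B:[ping]
After 3 (process(A)): A:[] B:[ping]
After 4 (send(from=A, to=B, msg='err')): A:[] B:[ping,err]
After 5 (send(from=B, to=A, msg='ack')): A:[ack] B:[ping,err]
After 6 (send(from=A, to=B, msg='pong')): A:[ack] B:[ping,err,pong]
After 7 (send(from=B, to=A, msg='stop')): A:[ack,stop] B:[ping,err,pong]
After 8 (process(B)): A:[ack,stop] B:[err,pong]
After 9 (process(A)): A:[stop] B:[err,pong]
After 10 (process(A)): A:[] B:[err,pong]
After 11 (process(A)): A:[] B:[err,pong]
After 12 (send(from=B, to=A, msg='bye')): A:[bye] B:[err,pong]
After 13 (send(from=A, to=B, msg='ok')): A:[bye] B:[err,pong,ok]

Answer: bye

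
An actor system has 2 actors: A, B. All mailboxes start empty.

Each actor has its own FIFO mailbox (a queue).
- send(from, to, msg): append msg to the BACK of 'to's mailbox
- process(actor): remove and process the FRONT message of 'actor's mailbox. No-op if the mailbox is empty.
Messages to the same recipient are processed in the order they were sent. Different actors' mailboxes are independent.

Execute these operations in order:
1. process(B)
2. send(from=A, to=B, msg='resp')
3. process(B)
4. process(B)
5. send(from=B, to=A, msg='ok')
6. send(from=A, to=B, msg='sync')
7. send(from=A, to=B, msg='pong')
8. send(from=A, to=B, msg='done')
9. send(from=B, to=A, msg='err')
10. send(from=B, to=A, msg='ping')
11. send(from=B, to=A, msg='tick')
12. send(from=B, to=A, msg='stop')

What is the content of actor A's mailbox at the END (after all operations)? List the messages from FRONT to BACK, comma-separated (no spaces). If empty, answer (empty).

After 1 (process(B)): A:[] B:[]
After 2 (send(from=A, to=B, msg='resp')): A:[] B:[resp]
After 3 (process(B)): A:[] B:[]
After 4 (process(B)): A:[] B:[]
After 5 (send(from=B, to=A, msg='ok')): A:[ok] B:[]
After 6 (send(from=A, to=B, msg='sync')): A:[ok] B:[sync]
After 7 (send(from=A, to=B, msg='pong')): A:[ok] B:[sync,pong]
After 8 (send(from=A, to=B, msg='done')): A:[ok] B:[sync,pong,done]
After 9 (send(from=B, to=A, msg='err')): A:[ok,err] B:[sync,pong,done]
After 10 (send(from=B, to=A, msg='ping')): A:[ok,err,ping] B:[sync,pong,done]
After 11 (send(from=B, to=A, msg='tick')): A:[ok,err,ping,tick] B:[sync,pong,done]
After 12 (send(from=B, to=A, msg='stop')): A:[ok,err,ping,tick,stop] B:[sync,pong,done]

Answer: ok,err,ping,tick,stop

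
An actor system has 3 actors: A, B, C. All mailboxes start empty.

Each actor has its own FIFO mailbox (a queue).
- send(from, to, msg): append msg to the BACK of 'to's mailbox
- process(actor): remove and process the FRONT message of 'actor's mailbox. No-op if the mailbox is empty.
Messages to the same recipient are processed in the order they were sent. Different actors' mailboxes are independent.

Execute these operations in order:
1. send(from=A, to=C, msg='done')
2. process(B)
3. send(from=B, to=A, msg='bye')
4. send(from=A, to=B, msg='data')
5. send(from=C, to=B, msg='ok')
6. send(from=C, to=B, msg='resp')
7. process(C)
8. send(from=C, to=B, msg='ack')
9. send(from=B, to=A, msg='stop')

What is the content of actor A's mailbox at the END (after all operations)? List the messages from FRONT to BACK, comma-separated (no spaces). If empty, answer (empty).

After 1 (send(from=A, to=C, msg='done')): A:[] B:[] C:[done]
After 2 (process(B)): A:[] B:[] C:[done]
After 3 (send(from=B, to=A, msg='bye')): A:[bye] B:[] C:[done]
After 4 (send(from=A, to=B, msg='data')): A:[bye] B:[data] C:[done]
After 5 (send(from=C, to=B, msg='ok')): A:[bye] B:[data,ok] C:[done]
After 6 (send(from=C, to=B, msg='resp')): A:[bye] B:[data,ok,resp] C:[done]
After 7 (process(C)): A:[bye] B:[data,ok,resp] C:[]
After 8 (send(from=C, to=B, msg='ack')): A:[bye] B:[data,ok,resp,ack] C:[]
After 9 (send(from=B, to=A, msg='stop')): A:[bye,stop] B:[data,ok,resp,ack] C:[]

Answer: bye,stop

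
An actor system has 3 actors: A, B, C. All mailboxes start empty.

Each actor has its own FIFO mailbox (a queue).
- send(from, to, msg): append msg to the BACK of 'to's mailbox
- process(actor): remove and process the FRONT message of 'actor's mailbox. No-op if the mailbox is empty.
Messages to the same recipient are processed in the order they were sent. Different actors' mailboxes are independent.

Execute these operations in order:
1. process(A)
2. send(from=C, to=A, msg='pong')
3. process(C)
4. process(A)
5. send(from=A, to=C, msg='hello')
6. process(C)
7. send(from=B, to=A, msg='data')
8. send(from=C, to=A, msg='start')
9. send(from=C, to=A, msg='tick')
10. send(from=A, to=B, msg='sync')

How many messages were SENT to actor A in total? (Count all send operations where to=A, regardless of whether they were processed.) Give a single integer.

After 1 (process(A)): A:[] B:[] C:[]
After 2 (send(from=C, to=A, msg='pong')): A:[pong] B:[] C:[]
After 3 (process(C)): A:[pong] B:[] C:[]
After 4 (process(A)): A:[] B:[] C:[]
After 5 (send(from=A, to=C, msg='hello')): A:[] B:[] C:[hello]
After 6 (process(C)): A:[] B:[] C:[]
After 7 (send(from=B, to=A, msg='data')): A:[data] B:[] C:[]
After 8 (send(from=C, to=A, msg='start')): A:[data,start] B:[] C:[]
After 9 (send(from=C, to=A, msg='tick')): A:[data,start,tick] B:[] C:[]
After 10 (send(from=A, to=B, msg='sync')): A:[data,start,tick] B:[sync] C:[]

Answer: 4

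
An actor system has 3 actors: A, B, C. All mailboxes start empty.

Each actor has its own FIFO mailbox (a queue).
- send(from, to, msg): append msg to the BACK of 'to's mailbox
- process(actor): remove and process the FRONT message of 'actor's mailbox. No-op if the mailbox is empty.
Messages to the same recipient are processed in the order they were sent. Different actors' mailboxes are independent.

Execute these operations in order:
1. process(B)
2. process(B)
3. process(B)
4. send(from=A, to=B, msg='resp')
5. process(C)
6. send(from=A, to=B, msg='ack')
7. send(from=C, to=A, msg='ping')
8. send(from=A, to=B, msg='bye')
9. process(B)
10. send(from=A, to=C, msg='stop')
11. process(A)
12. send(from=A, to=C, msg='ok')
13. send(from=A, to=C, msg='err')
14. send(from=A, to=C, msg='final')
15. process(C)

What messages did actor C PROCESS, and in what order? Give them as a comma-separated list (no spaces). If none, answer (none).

Answer: stop

Derivation:
After 1 (process(B)): A:[] B:[] C:[]
After 2 (process(B)): A:[] B:[] C:[]
After 3 (process(B)): A:[] B:[] C:[]
After 4 (send(from=A, to=B, msg='resp')): A:[] B:[resp] C:[]
After 5 (process(C)): A:[] B:[resp] C:[]
After 6 (send(from=A, to=B, msg='ack')): A:[] B:[resp,ack] C:[]
After 7 (send(from=C, to=A, msg='ping')): A:[ping] B:[resp,ack] C:[]
After 8 (send(from=A, to=B, msg='bye')): A:[ping] B:[resp,ack,bye] C:[]
After 9 (process(B)): A:[ping] B:[ack,bye] C:[]
After 10 (send(from=A, to=C, msg='stop')): A:[ping] B:[ack,bye] C:[stop]
After 11 (process(A)): A:[] B:[ack,bye] C:[stop]
After 12 (send(from=A, to=C, msg='ok')): A:[] B:[ack,bye] C:[stop,ok]
After 13 (send(from=A, to=C, msg='err')): A:[] B:[ack,bye] C:[stop,ok,err]
After 14 (send(from=A, to=C, msg='final')): A:[] B:[ack,bye] C:[stop,ok,err,final]
After 15 (process(C)): A:[] B:[ack,bye] C:[ok,err,final]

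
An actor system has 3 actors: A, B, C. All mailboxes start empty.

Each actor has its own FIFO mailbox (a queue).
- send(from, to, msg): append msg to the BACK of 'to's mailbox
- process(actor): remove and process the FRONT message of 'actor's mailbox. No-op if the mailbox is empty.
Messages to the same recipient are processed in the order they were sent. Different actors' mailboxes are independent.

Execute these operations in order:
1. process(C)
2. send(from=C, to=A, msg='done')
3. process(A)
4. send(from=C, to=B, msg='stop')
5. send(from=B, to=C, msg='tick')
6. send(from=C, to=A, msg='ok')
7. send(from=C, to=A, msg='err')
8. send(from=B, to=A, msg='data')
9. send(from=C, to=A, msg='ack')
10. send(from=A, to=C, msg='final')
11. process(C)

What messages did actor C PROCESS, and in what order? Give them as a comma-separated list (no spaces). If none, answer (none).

Answer: tick

Derivation:
After 1 (process(C)): A:[] B:[] C:[]
After 2 (send(from=C, to=A, msg='done')): A:[done] B:[] C:[]
After 3 (process(A)): A:[] B:[] C:[]
After 4 (send(from=C, to=B, msg='stop')): A:[] B:[stop] C:[]
After 5 (send(from=B, to=C, msg='tick')): A:[] B:[stop] C:[tick]
After 6 (send(from=C, to=A, msg='ok')): A:[ok] B:[stop] C:[tick]
After 7 (send(from=C, to=A, msg='err')): A:[ok,err] B:[stop] C:[tick]
After 8 (send(from=B, to=A, msg='data')): A:[ok,err,data] B:[stop] C:[tick]
After 9 (send(from=C, to=A, msg='ack')): A:[ok,err,data,ack] B:[stop] C:[tick]
After 10 (send(from=A, to=C, msg='final')): A:[ok,err,data,ack] B:[stop] C:[tick,final]
After 11 (process(C)): A:[ok,err,data,ack] B:[stop] C:[final]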